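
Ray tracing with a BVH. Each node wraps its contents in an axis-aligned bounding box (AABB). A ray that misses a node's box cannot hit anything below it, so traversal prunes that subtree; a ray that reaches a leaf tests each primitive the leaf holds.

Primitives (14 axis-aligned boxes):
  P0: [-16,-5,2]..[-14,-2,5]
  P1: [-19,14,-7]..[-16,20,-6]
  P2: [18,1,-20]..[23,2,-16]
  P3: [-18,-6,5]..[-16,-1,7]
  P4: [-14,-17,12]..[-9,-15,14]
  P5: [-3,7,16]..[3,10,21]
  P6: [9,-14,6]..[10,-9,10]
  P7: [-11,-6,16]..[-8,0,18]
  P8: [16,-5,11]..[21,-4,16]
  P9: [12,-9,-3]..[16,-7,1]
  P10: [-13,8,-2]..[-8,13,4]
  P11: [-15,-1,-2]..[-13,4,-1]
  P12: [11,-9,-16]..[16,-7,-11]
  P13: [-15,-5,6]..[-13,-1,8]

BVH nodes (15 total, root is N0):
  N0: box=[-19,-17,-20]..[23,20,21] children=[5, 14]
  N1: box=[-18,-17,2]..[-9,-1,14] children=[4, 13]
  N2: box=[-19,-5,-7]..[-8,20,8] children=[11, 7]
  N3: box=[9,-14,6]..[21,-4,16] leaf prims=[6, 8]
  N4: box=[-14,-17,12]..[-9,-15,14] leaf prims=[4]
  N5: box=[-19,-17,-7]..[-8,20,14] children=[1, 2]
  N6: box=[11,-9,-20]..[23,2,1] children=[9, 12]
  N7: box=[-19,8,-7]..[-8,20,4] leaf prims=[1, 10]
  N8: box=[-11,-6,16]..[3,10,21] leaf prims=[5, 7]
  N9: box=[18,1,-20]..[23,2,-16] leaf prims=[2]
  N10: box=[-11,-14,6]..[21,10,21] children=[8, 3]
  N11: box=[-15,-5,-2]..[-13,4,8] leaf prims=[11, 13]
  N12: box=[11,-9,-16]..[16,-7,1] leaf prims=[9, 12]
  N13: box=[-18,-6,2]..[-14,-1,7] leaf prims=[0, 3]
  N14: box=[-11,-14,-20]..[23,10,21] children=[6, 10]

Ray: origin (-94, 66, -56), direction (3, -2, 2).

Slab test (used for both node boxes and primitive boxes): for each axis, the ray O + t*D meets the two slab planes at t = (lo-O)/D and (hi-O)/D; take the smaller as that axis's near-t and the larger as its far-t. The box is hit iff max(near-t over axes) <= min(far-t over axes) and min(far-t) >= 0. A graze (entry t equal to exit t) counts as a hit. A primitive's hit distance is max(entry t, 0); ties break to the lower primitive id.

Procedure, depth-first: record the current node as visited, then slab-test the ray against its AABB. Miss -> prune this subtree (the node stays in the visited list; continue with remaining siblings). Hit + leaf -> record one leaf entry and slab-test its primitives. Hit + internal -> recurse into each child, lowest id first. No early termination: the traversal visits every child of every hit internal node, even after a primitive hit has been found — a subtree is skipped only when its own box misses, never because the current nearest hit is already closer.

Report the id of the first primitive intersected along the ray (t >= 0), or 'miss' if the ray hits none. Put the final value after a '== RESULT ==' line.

Trace the traversal:
N0 x:[25,39] y:[23,83/2] z:[18,77/2] -> hit [25,77/2], descend [5, 14]
  N5 x:[25,86/3] y:[23,83/2] z:[49/2,35] -> hit [25,86/3], descend [1, 2]
    N1 x:[76/3,85/3] y:[67/2,83/2] z:[29,35] -> miss, prune
    N2 x:[25,86/3] y:[23,71/2] z:[49/2,32] -> hit [25,86/3], descend [7, 11]
      N7 x:[25,86/3] y:[23,29] z:[49/2,30] -> hit [25,86/3] leaf, test {P1@t=25, P10@t=27}
      N11 x:[79/3,27] y:[31,71/2] z:[27,32] -> miss, prune
  N14 x:[83/3,39] y:[28,40] z:[18,77/2] -> hit [28,77/2], descend [6, 10]
    N6 x:[35,39] y:[32,75/2] z:[18,57/2] -> miss, prune
    N10 x:[83/3,115/3] y:[28,40] z:[31,77/2] -> hit [31,115/3], descend [3, 8]
      N3 x:[103/3,115/3] y:[35,40] z:[31,36] -> hit [35,36] leaf, test {P6(miss), P8(miss)}
      N8 x:[83/3,97/3] y:[28,36] z:[36,77/2] -> miss, prune

order=[0, 5, 1, 2, 7, 11, 14, 6, 10, 3, 8]  |boxes|=11  |leaves|=2  hit=P1

== RESULT ==
1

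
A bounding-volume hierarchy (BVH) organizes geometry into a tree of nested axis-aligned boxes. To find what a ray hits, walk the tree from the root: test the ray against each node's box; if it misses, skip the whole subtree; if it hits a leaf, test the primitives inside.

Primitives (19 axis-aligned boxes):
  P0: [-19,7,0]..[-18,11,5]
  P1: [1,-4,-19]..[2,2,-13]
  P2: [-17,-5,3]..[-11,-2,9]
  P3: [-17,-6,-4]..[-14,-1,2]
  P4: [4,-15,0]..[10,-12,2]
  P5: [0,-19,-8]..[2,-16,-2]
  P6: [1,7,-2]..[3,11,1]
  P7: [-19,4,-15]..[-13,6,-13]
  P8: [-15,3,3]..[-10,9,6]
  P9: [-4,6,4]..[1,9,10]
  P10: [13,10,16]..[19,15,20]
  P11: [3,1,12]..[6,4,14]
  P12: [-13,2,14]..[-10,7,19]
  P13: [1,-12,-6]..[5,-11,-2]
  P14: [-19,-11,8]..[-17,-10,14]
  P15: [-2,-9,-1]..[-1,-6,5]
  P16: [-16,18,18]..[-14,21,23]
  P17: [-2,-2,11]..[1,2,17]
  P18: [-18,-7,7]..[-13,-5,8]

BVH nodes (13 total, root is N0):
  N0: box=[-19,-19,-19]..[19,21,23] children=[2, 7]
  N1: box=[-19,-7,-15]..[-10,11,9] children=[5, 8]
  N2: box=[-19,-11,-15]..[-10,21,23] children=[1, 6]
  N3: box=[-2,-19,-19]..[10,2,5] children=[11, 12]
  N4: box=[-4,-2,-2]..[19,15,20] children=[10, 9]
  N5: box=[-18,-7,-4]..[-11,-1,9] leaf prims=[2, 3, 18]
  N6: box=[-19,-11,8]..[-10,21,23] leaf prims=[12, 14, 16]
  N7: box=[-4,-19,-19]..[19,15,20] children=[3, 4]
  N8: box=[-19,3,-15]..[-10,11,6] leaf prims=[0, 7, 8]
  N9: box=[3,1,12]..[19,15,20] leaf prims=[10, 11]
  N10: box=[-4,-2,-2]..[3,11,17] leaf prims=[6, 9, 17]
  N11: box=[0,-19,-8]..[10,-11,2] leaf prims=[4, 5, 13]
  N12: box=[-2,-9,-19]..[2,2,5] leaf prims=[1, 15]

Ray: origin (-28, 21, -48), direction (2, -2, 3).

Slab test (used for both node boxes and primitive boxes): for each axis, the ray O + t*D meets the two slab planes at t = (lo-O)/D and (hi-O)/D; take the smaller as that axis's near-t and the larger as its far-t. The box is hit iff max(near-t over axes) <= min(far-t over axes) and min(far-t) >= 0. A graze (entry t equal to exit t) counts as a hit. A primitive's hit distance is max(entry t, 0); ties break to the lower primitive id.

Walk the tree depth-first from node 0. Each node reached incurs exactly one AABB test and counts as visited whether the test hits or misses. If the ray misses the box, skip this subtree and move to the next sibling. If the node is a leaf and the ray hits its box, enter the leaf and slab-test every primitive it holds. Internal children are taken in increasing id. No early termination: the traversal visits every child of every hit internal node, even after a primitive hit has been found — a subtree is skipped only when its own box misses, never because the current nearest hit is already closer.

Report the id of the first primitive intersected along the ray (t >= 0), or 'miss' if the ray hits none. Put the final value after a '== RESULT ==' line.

Walk:
N0 x:[9/2,47/2] y:[0,20] z:[29/3,71/3] -> hit [29/3,20], descend [2, 7]
  N2 x:[9/2,9] y:[0,16] z:[11,71/3] -> miss, prune
  N7 x:[12,47/2] y:[3,20] z:[29/3,68/3] -> hit [12,20], descend [3, 4]
    N3 x:[13,19] y:[19/2,20] z:[29/3,53/3] -> hit [13,53/3], descend [11, 12]
      N11 x:[14,19] y:[16,20] z:[40/3,50/3] -> hit [16,50/3] leaf, test {P4@t=33/2, P5(miss), P13(miss)}
      N12 x:[13,15] y:[19/2,15] z:[29/3,53/3] -> hit [13,15] leaf, test {P1(miss), P15(miss)}
    N4 x:[12,47/2] y:[3,23/2] z:[46/3,68/3] -> miss, prune

7 AABB tests over nodes [0, 2, 7, 3, 11, 12, 4]; 2 leaves entered; closest P4.

== RESULT ==
4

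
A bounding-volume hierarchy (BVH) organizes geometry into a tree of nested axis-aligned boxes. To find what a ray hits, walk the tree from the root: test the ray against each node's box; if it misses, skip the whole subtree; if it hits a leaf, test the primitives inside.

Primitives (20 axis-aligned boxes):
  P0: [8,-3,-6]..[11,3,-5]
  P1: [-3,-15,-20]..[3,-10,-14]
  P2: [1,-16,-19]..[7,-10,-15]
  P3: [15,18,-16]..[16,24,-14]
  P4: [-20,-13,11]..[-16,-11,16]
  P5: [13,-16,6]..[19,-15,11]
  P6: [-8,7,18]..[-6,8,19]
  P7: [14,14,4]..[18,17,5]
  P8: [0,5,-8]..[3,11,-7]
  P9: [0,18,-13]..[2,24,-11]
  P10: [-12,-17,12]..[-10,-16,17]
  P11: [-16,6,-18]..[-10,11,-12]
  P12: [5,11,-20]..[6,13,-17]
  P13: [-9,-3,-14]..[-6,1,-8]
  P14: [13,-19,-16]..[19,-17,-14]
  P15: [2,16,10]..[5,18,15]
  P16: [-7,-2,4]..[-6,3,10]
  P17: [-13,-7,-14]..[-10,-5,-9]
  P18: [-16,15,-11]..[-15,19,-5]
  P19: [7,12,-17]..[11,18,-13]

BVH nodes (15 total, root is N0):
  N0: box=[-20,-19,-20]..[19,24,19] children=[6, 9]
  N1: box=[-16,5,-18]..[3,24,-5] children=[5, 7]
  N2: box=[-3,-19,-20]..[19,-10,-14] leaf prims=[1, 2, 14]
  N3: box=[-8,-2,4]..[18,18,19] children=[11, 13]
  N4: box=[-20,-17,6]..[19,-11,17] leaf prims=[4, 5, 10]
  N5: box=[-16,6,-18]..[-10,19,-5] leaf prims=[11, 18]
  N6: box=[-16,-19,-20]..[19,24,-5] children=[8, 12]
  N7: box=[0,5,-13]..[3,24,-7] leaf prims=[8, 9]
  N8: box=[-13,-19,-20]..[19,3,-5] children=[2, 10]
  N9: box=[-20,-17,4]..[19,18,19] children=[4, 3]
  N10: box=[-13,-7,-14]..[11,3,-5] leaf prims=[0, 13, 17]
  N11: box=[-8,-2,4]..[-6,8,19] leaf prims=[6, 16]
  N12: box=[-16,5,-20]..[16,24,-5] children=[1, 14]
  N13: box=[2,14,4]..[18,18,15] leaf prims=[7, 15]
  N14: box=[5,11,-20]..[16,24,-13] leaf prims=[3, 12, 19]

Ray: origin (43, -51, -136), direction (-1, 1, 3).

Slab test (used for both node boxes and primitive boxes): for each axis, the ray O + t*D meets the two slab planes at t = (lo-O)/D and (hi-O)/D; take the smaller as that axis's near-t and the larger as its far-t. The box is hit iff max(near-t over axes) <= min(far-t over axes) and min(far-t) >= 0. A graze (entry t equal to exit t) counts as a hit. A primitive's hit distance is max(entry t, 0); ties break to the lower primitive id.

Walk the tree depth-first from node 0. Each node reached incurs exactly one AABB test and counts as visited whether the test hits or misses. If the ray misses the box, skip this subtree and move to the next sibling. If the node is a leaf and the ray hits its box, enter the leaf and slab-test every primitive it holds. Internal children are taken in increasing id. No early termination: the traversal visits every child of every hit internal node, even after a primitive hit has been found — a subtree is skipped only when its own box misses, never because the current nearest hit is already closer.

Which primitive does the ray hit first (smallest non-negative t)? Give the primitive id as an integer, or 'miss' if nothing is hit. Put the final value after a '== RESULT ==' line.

Trace the traversal:
N0 x:[24,63] y:[32,75] z:[116/3,155/3] -> hit [116/3,155/3], descend [6, 9]
  N6 x:[24,59] y:[32,75] z:[116/3,131/3] -> hit [116/3,131/3], descend [8, 12]
    N8 x:[24,56] y:[32,54] z:[116/3,131/3] -> hit [116/3,131/3], descend [2, 10]
      N2 x:[24,46] y:[32,41] z:[116/3,122/3] -> hit [116/3,122/3] leaf, test {P1@t=40, P2@t=39, P14(miss)}
      N10 x:[32,56] y:[44,54] z:[122/3,131/3] -> miss, prune
    N12 x:[27,59] y:[56,75] z:[116/3,131/3] -> miss, prune
  N9 x:[24,63] y:[34,69] z:[140/3,155/3] -> hit [140/3,155/3], descend [3, 4]
    N3 x:[25,51] y:[49,69] z:[140/3,155/3] -> hit [49,51], descend [11, 13]
      N11 x:[49,51] y:[49,59] z:[140/3,155/3] -> hit [49,51] leaf, test {P6(miss), P16(miss)}
      N13 x:[25,41] y:[65,69] z:[140/3,151/3] -> miss, prune
    N4 x:[24,63] y:[34,40] z:[142/3,51] -> miss, prune

order=[0, 6, 8, 2, 10, 12, 9, 3, 11, 13, 4]  |boxes|=11  |leaves|=2  hit=P2

== RESULT ==
2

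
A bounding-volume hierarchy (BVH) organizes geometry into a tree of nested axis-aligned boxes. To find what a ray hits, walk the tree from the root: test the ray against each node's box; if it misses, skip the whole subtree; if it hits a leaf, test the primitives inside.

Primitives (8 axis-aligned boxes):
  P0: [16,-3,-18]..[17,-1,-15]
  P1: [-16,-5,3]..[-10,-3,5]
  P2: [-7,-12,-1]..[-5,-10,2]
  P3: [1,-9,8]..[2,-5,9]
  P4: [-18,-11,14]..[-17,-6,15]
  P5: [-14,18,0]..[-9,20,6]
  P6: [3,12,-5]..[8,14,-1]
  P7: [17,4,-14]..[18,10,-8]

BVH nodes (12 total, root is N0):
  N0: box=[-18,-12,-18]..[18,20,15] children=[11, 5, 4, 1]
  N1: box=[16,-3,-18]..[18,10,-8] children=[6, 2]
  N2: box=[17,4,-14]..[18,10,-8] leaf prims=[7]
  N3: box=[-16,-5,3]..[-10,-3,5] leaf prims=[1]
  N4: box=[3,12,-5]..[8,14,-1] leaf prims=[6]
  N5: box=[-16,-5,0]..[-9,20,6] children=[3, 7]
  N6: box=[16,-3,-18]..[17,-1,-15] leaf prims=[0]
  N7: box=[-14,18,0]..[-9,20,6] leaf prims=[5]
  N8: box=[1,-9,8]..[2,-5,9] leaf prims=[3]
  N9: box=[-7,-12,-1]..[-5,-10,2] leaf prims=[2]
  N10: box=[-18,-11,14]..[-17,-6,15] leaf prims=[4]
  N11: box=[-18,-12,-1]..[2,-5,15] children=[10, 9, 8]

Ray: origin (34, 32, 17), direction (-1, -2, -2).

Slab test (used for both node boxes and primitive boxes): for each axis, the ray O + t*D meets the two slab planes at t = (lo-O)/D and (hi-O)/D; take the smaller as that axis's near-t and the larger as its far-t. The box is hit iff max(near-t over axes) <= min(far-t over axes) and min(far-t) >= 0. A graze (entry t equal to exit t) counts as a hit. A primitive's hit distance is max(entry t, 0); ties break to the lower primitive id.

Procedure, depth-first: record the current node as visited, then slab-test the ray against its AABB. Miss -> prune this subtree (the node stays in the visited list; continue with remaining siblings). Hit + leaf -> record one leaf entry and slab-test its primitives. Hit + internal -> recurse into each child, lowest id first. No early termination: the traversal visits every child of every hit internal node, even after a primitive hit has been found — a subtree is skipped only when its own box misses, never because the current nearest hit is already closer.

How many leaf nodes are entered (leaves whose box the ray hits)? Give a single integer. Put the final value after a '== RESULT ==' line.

Walk:
N0 x:[16,52] y:[6,22] z:[1,35/2] -> hit [16,35/2], descend [1, 4, 5, 11]
  N1 x:[16,18] y:[11,35/2] z:[25/2,35/2] -> hit [16,35/2], descend [2, 6]
    N2 x:[16,17] y:[11,14] z:[25/2,31/2] -> miss, prune
    N6 x:[17,18] y:[33/2,35/2] z:[16,35/2] -> hit [17,35/2] leaf, test {P0@t=17}
  N4 x:[26,31] y:[9,10] z:[9,11] -> miss, prune
  N5 x:[43,50] y:[6,37/2] z:[11/2,17/2] -> miss, prune
  N11 x:[32,52] y:[37/2,22] z:[1,9] -> miss, prune

order=[0, 1, 2, 6, 4, 5, 11]  |boxes|=7  |leaves|=1  hit=P0

== RESULT ==
1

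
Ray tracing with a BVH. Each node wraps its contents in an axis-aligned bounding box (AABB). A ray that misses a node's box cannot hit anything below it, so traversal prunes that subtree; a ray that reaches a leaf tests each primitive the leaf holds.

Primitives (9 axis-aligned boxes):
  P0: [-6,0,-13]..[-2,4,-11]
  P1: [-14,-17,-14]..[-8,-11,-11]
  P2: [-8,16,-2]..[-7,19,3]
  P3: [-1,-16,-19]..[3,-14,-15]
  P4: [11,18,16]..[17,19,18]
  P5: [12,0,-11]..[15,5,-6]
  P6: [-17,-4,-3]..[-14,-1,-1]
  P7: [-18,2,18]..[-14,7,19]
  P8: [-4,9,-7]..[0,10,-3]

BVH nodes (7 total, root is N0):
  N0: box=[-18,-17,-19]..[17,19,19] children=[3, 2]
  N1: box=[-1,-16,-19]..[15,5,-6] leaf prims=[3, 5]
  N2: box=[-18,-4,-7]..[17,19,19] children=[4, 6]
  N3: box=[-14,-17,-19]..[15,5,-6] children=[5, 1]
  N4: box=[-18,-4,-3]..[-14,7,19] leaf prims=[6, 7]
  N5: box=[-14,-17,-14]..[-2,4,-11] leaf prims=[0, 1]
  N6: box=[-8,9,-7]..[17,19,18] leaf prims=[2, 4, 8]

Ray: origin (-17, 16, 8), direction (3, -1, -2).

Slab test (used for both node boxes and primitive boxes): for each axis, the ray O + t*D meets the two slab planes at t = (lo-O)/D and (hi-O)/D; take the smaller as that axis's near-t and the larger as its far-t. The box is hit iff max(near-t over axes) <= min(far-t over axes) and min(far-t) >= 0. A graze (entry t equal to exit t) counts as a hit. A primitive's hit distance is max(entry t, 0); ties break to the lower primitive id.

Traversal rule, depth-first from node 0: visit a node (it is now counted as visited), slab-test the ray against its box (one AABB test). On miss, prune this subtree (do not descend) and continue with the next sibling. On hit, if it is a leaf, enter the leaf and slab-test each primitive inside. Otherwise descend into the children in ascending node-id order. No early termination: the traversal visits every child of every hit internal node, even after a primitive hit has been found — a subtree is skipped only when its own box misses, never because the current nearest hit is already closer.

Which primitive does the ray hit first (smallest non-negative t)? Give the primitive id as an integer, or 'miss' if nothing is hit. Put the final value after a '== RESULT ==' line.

Traverse from the root:
N0 x:[-1/3,34/3] y:[-3,33] z:[-11/2,27/2] -> hit [-1/3,34/3], descend [2, 3]
  N2 x:[-1/3,34/3] y:[-3,20] z:[-11/2,15/2] -> hit [-1/3,15/2], descend [4, 6]
    N4 x:[-1/3,1] y:[9,20] z:[-11/2,11/2] -> miss, prune
    N6 x:[3,34/3] y:[-3,7] z:[-5,15/2] -> hit [3,7] leaf, test {P2(miss), P4(miss), P8(miss)}
  N3 x:[1,32/3] y:[11,33] z:[7,27/2] -> miss, prune

Visited [0, 2, 4, 6, 3]. Tests: 5 box, 1 leaf. Nearest: miss.

== RESULT ==
miss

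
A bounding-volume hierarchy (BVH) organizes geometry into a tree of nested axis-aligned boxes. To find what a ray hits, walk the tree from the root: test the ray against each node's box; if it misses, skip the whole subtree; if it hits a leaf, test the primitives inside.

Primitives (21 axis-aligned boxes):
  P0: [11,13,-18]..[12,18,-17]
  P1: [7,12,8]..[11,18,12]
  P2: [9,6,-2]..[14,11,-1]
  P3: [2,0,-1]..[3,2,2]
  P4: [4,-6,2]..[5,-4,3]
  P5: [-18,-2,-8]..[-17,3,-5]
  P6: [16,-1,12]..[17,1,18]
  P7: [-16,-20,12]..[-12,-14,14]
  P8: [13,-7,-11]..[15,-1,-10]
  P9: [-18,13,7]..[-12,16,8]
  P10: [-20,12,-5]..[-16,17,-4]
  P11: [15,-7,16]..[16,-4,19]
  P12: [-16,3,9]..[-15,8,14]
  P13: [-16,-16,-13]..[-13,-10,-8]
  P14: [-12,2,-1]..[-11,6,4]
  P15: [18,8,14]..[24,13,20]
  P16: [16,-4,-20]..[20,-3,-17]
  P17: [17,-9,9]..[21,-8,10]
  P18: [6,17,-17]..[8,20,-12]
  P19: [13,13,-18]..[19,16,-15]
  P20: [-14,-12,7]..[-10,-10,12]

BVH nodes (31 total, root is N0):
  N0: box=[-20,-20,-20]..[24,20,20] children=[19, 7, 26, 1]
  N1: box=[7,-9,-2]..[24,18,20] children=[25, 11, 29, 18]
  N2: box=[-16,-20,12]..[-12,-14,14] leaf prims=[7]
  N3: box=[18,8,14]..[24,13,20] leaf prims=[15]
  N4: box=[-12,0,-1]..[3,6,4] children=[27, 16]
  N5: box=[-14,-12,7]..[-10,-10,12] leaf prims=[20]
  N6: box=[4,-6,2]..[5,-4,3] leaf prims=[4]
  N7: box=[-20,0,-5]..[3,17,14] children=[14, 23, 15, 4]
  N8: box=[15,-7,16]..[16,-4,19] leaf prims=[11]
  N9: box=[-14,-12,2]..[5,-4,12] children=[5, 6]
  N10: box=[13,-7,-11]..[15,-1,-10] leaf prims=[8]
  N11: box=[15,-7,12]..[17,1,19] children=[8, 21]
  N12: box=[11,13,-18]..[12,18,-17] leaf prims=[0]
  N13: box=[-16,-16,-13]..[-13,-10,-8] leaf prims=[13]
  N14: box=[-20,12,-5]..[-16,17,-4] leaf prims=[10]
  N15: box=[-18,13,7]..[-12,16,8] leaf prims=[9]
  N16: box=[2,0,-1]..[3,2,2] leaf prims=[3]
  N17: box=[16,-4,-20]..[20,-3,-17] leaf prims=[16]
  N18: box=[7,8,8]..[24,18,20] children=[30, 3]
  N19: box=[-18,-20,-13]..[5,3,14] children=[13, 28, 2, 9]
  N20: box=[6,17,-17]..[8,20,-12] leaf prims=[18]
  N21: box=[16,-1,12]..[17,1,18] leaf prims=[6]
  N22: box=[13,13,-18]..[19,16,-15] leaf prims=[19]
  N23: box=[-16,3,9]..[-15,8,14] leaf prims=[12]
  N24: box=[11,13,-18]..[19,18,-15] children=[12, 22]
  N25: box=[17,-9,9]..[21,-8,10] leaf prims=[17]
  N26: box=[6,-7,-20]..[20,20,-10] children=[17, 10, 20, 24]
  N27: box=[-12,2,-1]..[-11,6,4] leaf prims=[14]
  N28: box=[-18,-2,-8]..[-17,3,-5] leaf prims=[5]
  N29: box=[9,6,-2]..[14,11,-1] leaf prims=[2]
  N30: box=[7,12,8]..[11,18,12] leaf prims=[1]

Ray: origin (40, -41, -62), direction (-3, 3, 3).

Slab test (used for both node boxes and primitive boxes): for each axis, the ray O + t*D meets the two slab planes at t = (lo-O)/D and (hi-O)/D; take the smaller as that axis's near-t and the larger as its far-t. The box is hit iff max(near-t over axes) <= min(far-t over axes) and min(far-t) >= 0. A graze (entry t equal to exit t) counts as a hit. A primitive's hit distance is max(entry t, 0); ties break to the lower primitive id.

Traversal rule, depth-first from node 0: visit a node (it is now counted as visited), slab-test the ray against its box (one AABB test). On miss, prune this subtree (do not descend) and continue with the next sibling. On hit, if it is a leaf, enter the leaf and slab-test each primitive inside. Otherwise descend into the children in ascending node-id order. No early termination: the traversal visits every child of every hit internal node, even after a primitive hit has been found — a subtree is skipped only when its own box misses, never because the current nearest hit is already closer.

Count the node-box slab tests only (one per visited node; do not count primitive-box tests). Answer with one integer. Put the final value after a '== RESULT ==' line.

Walk:
N0 x:[16/3,20] y:[7,61/3] z:[14,82/3] -> hit [14,20], descend [1, 7, 19, 26]
  N1 x:[16/3,11] y:[32/3,59/3] z:[20,82/3] -> miss, prune
  N7 x:[37/3,20] y:[41/3,58/3] z:[19,76/3] -> hit [19,58/3], descend [4, 14, 15, 23]
    N4 x:[37/3,52/3] y:[41/3,47/3] z:[61/3,22] -> miss, prune
    N14 x:[56/3,20] y:[53/3,58/3] z:[19,58/3] -> hit [19,58/3] leaf, test {P10@t=19}
    N15 x:[52/3,58/3] y:[18,19] z:[23,70/3] -> miss, prune
    N23 x:[55/3,56/3] y:[44/3,49/3] z:[71/3,76/3] -> miss, prune
  N19 x:[35/3,58/3] y:[7,44/3] z:[49/3,76/3] -> miss, prune
  N26 x:[20/3,34/3] y:[34/3,61/3] z:[14,52/3] -> miss, prune

Visited [0, 1, 7, 4, 14, 15, 23, 19, 26]. Tests: 9 box, 1 leaf. Nearest: P10.

== RESULT ==
9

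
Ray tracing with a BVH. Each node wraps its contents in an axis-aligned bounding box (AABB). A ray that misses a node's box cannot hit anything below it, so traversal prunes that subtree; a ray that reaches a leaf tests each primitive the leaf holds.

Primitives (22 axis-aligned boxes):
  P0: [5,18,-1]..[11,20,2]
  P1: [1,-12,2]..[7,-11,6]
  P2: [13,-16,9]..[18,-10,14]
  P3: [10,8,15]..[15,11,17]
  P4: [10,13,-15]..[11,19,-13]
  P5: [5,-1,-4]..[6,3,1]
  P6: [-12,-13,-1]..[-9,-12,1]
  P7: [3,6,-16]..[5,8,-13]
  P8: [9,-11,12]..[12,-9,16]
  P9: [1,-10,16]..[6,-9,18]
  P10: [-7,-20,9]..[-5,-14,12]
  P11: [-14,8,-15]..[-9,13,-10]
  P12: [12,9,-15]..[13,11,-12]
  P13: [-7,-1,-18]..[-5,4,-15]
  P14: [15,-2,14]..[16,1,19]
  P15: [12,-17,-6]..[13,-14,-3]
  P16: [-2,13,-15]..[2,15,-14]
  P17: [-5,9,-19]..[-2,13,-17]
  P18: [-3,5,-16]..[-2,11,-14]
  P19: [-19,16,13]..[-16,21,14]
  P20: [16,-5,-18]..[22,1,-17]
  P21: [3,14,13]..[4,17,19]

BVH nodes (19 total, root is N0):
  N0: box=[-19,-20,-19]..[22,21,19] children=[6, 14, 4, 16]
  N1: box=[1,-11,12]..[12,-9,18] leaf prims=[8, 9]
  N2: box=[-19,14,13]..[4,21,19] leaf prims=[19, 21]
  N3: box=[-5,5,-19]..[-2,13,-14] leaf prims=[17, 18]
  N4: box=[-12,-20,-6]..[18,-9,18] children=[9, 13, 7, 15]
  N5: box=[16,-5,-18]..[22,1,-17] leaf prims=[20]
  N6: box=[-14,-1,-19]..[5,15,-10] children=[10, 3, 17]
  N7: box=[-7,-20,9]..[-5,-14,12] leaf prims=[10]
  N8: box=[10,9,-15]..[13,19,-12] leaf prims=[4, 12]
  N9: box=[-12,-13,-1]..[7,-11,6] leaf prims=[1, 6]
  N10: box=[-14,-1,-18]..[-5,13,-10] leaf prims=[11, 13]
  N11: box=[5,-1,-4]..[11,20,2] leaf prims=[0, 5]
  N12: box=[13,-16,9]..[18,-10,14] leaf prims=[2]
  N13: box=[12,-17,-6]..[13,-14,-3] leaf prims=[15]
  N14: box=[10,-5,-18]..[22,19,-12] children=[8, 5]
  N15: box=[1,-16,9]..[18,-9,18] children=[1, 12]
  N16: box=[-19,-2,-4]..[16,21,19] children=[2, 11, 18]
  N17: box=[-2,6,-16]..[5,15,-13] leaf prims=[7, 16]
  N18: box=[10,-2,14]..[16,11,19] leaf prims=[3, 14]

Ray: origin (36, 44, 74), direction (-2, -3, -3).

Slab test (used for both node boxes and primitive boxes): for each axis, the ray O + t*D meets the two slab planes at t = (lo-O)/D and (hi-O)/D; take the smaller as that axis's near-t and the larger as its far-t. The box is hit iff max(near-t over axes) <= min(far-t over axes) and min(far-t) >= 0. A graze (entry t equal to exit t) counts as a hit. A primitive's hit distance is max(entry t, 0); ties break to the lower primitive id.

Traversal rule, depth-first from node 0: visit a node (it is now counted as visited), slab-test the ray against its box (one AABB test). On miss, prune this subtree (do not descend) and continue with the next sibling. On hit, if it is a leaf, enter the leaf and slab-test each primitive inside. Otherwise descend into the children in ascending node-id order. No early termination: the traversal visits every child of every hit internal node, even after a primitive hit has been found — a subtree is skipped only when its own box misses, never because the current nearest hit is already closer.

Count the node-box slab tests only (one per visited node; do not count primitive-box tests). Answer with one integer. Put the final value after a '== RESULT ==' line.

Trace the traversal:
N0 x:[7,55/2] y:[23/3,64/3] z:[55/3,31] -> hit [55/3,64/3], descend [4, 6, 14, 16]
  N4 x:[9,24] y:[53/3,64/3] z:[56/3,80/3] -> hit [56/3,64/3], descend [7, 9, 13, 15]
    N7 x:[41/2,43/2] y:[58/3,64/3] z:[62/3,65/3] -> hit [62/3,64/3] leaf, test {P10@t=62/3}
    N9 x:[29/2,24] y:[55/3,19] z:[68/3,25] -> miss, prune
    N13 x:[23/2,12] y:[58/3,61/3] z:[77/3,80/3] -> miss, prune
    N15 x:[9,35/2] y:[53/3,20] z:[56/3,65/3] -> miss, prune
  N6 x:[31/2,25] y:[29/3,15] z:[28,31] -> miss, prune
  N14 x:[7,13] y:[25/3,49/3] z:[86/3,92/3] -> miss, prune
  N16 x:[10,55/2] y:[23/3,46/3] z:[55/3,26] -> miss, prune

9 AABB tests over nodes [0, 4, 7, 9, 13, 15, 6, 14, 16]; 1 leaf entered; closest P10.

== RESULT ==
9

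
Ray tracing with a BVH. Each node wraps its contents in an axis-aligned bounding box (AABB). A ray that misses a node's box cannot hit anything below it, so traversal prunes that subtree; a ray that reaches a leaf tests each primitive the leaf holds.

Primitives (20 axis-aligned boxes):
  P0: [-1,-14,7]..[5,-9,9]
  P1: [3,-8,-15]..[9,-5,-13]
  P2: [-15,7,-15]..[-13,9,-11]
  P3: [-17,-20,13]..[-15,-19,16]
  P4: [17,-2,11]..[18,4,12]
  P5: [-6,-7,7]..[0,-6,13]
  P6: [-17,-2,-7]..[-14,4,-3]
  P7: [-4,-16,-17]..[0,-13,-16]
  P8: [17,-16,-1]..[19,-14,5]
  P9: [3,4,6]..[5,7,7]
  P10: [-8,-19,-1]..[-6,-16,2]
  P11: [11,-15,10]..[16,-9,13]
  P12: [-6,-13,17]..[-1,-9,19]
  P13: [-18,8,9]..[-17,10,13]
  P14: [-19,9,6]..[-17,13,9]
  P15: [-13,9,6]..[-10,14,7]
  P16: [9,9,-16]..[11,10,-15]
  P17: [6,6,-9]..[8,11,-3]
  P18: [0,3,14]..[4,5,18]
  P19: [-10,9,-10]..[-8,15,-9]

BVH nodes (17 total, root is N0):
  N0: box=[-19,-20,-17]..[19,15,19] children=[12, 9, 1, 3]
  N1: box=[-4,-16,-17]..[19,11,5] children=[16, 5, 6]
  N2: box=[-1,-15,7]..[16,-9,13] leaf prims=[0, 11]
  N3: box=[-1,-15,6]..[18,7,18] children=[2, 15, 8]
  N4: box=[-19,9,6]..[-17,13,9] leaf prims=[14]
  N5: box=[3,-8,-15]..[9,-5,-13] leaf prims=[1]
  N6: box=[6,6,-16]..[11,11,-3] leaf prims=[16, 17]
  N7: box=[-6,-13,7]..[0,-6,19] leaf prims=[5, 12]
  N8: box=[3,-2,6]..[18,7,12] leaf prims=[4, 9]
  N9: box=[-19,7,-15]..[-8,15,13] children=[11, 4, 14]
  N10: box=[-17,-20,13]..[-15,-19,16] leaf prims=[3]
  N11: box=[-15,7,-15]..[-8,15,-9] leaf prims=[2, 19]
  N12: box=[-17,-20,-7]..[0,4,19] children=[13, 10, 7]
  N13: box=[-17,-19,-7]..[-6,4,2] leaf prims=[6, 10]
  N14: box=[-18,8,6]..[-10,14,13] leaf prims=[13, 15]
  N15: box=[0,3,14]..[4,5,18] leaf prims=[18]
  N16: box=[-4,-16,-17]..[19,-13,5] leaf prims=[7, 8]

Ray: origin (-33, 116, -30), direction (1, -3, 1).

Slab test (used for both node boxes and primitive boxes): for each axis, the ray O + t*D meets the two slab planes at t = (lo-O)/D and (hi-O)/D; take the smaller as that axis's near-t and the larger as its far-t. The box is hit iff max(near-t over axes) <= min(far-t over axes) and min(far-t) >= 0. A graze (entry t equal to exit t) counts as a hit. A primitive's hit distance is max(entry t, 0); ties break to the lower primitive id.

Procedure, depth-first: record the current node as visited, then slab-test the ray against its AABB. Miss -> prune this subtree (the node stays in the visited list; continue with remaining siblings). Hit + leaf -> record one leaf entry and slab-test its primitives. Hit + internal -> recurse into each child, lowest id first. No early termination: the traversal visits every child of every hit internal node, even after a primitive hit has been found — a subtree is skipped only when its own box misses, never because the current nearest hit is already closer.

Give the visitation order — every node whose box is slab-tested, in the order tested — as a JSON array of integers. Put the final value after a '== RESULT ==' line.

Walk:
N0 x:[14,52] y:[101/3,136/3] z:[13,49] -> hit [101/3,136/3], descend [1, 3, 9, 12]
  N1 x:[29,52] y:[35,44] z:[13,35] -> hit [35,35], descend [5, 6, 16]
    N5 x:[36,42] y:[121/3,124/3] z:[15,17] -> miss, prune
    N6 x:[39,44] y:[35,110/3] z:[14,27] -> miss, prune
    N16 x:[29,52] y:[43,44] z:[13,35] -> miss, prune
  N3 x:[32,51] y:[109/3,131/3] z:[36,48] -> hit [109/3,131/3], descend [2, 8, 15]
    N2 x:[32,49] y:[125/3,131/3] z:[37,43] -> hit [125/3,43] leaf, test {P0(miss), P11(miss)}
    N8 x:[36,51] y:[109/3,118/3] z:[36,42] -> hit [109/3,118/3] leaf, test {P4(miss), P9@t=109/3}
    N15 x:[33,37] y:[37,113/3] z:[44,48] -> miss, prune
  N9 x:[14,25] y:[101/3,109/3] z:[15,43] -> miss, prune
  N12 x:[16,33] y:[112/3,136/3] z:[23,49] -> miss, prune

order=[0, 1, 5, 6, 16, 3, 2, 8, 15, 9, 12]  |boxes|=11  |leaves|=2  hit=P9

== RESULT ==
[0, 1, 5, 6, 16, 3, 2, 8, 15, 9, 12]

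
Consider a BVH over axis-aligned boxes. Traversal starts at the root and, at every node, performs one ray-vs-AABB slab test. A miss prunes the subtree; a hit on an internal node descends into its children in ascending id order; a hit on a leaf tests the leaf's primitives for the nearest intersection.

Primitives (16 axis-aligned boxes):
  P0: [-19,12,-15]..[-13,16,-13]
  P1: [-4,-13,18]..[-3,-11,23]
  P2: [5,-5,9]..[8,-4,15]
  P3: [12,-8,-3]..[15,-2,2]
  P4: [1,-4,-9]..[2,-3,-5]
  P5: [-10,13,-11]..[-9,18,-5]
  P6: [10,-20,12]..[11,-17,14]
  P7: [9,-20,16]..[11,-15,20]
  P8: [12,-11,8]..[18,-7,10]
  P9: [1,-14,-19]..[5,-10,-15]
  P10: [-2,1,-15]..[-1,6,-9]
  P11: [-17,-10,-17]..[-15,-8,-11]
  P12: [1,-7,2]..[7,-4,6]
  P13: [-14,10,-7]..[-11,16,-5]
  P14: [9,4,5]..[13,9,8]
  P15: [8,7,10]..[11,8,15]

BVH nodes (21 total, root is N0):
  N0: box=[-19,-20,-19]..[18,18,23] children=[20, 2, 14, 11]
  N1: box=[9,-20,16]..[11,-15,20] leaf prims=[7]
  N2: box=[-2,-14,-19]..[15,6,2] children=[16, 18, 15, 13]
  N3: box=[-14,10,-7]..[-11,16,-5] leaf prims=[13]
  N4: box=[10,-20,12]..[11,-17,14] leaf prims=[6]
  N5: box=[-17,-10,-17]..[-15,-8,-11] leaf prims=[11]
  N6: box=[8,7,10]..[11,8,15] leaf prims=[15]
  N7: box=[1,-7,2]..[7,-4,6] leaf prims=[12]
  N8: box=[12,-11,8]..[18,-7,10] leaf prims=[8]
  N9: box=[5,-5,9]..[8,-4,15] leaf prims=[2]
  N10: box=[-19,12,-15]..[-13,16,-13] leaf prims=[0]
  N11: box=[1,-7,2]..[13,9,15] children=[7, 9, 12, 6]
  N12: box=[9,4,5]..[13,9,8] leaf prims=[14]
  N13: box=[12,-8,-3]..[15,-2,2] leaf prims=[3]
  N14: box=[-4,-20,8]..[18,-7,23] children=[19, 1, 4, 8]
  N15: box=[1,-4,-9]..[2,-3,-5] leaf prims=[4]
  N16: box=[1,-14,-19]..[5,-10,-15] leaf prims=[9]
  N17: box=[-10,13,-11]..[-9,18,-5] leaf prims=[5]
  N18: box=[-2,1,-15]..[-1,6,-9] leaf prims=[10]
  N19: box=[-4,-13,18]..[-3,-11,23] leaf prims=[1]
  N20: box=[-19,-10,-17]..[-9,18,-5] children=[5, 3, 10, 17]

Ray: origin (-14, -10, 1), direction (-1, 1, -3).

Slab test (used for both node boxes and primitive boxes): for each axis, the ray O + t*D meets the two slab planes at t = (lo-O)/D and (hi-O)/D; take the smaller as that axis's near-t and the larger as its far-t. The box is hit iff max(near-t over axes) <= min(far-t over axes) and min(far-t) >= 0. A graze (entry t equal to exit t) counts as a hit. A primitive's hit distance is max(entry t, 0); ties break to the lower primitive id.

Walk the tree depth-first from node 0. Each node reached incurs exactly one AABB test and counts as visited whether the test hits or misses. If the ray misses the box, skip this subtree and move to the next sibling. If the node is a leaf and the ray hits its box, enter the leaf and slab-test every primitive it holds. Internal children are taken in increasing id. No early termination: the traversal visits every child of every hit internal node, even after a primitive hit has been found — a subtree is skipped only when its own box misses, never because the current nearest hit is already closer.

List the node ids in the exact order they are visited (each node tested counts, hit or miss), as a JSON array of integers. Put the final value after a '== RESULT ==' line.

Traverse from the root:
N0 x:[-32,5] y:[-10,28] z:[-22/3,20/3] -> hit [-22/3,5], descend [2, 11, 14, 20]
  N2 x:[-29,-12] y:[-4,16] z:[-1/3,20/3] -> miss, prune
  N11 x:[-27,-15] y:[3,19] z:[-14/3,-1/3] -> miss, prune
  N14 x:[-32,-10] y:[-10,3] z:[-22/3,-7/3] -> miss, prune
  N20 x:[-5,5] y:[0,28] z:[2,6] -> hit [2,5], descend [3, 5, 10, 17]
    N3 x:[-3,0] y:[20,26] z:[2,8/3] -> miss, prune
    N5 x:[1,3] y:[0,2] z:[4,6] -> miss, prune
    N10 x:[-1,5] y:[22,26] z:[14/3,16/3] -> miss, prune
    N17 x:[-5,-4] y:[23,28] z:[2,4] -> miss, prune

order=[0, 2, 11, 14, 20, 3, 5, 10, 17]  |boxes|=9  |leaves|=0  hit=miss

== RESULT ==
[0, 2, 11, 14, 20, 3, 5, 10, 17]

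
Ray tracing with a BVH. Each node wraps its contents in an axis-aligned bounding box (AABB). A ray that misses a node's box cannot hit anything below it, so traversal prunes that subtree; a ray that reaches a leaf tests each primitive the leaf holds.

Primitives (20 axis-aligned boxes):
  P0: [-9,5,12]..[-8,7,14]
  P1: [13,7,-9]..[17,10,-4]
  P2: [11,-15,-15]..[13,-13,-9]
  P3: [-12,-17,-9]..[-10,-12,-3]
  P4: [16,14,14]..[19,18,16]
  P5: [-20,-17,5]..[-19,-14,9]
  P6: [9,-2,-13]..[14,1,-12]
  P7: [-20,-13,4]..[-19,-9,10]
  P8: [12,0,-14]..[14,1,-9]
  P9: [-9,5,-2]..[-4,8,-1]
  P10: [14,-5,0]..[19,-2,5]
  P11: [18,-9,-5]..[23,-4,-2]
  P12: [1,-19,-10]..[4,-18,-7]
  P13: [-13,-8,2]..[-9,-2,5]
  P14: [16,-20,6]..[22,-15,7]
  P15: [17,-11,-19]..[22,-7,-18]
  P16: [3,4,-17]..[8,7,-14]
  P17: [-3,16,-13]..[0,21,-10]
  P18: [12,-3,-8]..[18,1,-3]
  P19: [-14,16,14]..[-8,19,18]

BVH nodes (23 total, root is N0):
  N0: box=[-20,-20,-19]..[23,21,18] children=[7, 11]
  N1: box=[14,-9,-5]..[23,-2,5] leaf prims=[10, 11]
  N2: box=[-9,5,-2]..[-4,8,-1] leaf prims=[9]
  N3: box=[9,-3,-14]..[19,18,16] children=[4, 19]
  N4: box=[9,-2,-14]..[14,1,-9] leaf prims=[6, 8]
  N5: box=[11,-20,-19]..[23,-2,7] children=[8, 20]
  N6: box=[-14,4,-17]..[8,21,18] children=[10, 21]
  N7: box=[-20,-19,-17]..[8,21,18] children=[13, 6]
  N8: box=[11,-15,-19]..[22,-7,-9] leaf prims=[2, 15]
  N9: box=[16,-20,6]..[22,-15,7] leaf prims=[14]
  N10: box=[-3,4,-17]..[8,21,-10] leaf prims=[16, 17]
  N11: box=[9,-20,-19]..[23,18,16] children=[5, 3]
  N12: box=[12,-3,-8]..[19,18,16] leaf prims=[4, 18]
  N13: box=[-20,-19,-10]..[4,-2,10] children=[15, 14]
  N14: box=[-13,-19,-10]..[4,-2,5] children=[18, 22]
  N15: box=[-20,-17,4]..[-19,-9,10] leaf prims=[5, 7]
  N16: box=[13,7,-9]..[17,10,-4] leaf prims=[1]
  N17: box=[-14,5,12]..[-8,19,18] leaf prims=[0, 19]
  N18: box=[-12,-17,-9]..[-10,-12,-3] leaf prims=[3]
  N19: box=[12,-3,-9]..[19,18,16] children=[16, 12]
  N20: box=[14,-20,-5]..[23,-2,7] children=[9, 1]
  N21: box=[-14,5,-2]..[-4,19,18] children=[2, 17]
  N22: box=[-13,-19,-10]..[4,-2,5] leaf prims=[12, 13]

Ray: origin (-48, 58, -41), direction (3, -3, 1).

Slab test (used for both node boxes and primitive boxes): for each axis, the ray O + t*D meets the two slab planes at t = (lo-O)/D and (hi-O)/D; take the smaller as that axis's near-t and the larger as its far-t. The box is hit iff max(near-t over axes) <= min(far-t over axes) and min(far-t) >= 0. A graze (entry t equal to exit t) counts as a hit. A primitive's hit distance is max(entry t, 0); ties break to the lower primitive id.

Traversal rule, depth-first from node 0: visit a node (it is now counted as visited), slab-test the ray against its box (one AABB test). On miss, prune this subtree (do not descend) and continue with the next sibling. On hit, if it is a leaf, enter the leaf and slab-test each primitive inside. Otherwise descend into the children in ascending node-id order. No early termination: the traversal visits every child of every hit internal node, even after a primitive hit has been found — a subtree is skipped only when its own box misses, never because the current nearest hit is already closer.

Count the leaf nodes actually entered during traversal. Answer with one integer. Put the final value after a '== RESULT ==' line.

Walk:
N0 x:[28/3,71/3] y:[37/3,26] z:[22,59] -> hit [22,71/3], descend [7, 11]
  N7 x:[28/3,56/3] y:[37/3,77/3] z:[24,59] -> miss, prune
  N11 x:[19,71/3] y:[40/3,26] z:[22,57] -> hit [22,71/3], descend [3, 5]
    N3 x:[19,67/3] y:[40/3,61/3] z:[27,57] -> miss, prune
    N5 x:[59/3,71/3] y:[20,26] z:[22,48] -> hit [22,71/3], descend [8, 20]
      N8 x:[59/3,70/3] y:[65/3,73/3] z:[22,32] -> hit [22,70/3] leaf, test {P2(miss), P15@t=22}
      N20 x:[62/3,71/3] y:[20,26] z:[36,48] -> miss, prune

7 AABB tests over nodes [0, 7, 11, 3, 5, 8, 20]; 1 leaf entered; closest P15.

== RESULT ==
1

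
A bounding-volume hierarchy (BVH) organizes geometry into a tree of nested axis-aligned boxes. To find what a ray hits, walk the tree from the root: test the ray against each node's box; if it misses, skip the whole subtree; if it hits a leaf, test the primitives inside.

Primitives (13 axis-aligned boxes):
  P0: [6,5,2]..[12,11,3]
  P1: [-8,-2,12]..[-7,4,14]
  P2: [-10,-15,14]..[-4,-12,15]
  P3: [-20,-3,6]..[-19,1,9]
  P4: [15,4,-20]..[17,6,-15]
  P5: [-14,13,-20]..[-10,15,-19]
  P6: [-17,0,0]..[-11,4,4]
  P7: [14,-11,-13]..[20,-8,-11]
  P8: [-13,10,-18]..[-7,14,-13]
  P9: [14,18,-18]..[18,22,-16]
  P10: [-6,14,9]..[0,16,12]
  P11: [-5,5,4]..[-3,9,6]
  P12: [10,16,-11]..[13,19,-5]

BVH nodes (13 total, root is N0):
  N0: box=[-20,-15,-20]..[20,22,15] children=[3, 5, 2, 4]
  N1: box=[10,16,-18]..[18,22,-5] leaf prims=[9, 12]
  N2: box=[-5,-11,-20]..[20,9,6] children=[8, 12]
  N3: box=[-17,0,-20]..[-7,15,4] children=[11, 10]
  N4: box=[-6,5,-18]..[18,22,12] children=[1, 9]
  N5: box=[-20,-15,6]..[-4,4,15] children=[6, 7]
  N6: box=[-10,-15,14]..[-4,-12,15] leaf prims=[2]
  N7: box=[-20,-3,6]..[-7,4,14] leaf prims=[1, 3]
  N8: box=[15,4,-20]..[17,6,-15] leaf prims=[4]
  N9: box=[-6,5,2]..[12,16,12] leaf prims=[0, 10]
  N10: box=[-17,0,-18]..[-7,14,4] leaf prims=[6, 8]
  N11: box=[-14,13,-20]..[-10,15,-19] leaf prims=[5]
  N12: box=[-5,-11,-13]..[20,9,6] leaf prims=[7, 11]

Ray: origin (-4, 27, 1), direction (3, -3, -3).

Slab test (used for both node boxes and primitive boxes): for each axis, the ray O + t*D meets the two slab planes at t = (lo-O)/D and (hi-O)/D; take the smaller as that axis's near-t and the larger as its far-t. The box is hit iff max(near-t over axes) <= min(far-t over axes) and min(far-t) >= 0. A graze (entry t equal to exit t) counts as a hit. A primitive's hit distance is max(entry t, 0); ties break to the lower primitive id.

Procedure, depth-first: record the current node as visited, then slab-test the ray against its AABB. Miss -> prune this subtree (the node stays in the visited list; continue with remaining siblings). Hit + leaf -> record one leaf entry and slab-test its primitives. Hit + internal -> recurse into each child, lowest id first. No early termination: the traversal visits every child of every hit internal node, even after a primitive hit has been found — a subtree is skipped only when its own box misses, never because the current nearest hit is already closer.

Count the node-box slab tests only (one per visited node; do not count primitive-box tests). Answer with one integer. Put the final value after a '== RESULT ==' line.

Walk:
N0 x:[-16/3,8] y:[5/3,14] z:[-14/3,7] -> hit [5/3,7], descend [2, 3, 4, 5]
  N2 x:[-1/3,8] y:[6,38/3] z:[-5/3,7] -> hit [6,7], descend [8, 12]
    N8 x:[19/3,7] y:[7,23/3] z:[16/3,7] -> hit [7,7] leaf, test {P4@t=7}
    N12 x:[-1/3,8] y:[6,38/3] z:[-5/3,14/3] -> miss, prune
  N3 x:[-13/3,-1] y:[4,9] z:[-1,7] -> miss, prune
  N4 x:[-2/3,22/3] y:[5/3,22/3] z:[-11/3,19/3] -> hit [5/3,19/3], descend [1, 9]
    N1 x:[14/3,22/3] y:[5/3,11/3] z:[2,19/3] -> miss, prune
    N9 x:[-2/3,16/3] y:[11/3,22/3] z:[-11/3,-1/3] -> miss, prune
  N5 x:[-16/3,0] y:[23/3,14] z:[-14/3,-5/3] -> miss, prune

order=[0, 2, 8, 12, 3, 4, 1, 9, 5]  |boxes|=9  |leaves|=1  hit=P4

== RESULT ==
9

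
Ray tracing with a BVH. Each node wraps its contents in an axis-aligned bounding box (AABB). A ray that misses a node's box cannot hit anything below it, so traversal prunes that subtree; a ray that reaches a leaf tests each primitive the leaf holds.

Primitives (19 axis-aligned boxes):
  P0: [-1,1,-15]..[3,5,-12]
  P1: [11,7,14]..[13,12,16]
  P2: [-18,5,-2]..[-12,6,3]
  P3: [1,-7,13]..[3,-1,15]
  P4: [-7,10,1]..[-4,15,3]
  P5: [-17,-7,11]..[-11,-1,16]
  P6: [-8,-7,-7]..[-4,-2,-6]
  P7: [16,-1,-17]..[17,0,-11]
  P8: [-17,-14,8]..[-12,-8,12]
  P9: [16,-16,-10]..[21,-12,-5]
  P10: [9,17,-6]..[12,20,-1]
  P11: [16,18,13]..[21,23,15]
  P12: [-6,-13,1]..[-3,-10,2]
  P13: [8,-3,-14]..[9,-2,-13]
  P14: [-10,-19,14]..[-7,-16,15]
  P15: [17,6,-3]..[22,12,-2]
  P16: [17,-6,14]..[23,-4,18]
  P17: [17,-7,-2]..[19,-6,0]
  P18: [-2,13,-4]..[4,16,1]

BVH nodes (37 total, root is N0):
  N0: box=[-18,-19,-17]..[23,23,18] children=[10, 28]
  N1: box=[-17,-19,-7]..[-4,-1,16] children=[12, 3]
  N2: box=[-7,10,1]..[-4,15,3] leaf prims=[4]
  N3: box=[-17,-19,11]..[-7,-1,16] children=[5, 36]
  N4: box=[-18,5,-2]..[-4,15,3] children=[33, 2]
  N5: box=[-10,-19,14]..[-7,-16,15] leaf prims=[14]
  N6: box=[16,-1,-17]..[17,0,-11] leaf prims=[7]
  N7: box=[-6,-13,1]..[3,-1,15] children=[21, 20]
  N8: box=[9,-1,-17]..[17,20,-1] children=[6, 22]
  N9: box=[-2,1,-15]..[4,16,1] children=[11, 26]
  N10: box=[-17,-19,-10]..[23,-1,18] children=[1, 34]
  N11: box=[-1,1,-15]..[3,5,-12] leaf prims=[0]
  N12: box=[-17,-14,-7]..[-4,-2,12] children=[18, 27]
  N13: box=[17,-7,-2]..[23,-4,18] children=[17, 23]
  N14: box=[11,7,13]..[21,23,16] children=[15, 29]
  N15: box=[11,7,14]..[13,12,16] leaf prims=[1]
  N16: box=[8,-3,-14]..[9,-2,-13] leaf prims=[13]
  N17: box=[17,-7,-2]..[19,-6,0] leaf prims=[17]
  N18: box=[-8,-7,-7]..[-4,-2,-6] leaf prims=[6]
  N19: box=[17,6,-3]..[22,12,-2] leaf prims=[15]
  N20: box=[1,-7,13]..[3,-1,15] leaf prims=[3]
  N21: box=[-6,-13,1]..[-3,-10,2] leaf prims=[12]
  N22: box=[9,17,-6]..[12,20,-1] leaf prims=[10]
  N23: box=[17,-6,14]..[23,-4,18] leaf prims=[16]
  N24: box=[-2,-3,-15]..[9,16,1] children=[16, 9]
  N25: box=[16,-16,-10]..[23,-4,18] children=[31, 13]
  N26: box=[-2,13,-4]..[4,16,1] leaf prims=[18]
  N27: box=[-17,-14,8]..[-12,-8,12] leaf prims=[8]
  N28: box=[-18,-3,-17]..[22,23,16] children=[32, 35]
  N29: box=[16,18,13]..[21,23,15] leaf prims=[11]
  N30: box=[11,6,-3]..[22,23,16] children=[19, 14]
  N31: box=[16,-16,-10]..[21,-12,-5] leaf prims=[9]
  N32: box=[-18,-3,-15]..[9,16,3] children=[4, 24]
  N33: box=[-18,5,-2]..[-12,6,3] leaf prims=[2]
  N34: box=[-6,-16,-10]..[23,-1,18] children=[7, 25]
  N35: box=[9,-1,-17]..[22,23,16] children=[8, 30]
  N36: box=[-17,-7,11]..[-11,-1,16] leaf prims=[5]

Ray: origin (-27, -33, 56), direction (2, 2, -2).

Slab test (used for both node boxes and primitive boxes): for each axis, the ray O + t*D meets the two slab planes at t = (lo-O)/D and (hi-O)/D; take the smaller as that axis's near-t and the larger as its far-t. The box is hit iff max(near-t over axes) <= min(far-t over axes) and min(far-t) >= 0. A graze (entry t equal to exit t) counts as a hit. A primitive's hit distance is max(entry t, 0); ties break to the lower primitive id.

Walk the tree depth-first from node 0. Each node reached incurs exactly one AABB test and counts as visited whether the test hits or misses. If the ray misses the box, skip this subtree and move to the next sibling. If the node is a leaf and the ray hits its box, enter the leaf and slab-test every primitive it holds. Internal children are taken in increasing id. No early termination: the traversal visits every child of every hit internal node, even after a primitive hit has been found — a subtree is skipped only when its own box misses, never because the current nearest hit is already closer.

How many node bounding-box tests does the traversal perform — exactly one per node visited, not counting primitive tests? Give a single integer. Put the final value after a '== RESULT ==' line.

Traverse from the root:
N0 x:[9/2,25] y:[7,28] z:[19,73/2] -> hit [19,25], descend [10, 28]
  N10 x:[5,25] y:[7,16] z:[19,33] -> miss, prune
  N28 x:[9/2,49/2] y:[15,28] z:[20,73/2] -> hit [20,49/2], descend [32, 35]
    N32 x:[9/2,18] y:[15,49/2] z:[53/2,71/2] -> miss, prune
    N35 x:[18,49/2] y:[16,28] z:[20,73/2] -> hit [20,49/2], descend [8, 30]
      N8 x:[18,22] y:[16,53/2] z:[57/2,73/2] -> miss, prune
      N30 x:[19,49/2] y:[39/2,28] z:[20,59/2] -> hit [20,49/2], descend [14, 19]
        N14 x:[19,24] y:[20,28] z:[20,43/2] -> hit [20,43/2], descend [15, 29]
          N15 x:[19,20] y:[20,45/2] z:[20,21] -> hit [20,20] leaf, test {P1@t=20}
          N29 x:[43/2,24] y:[51/2,28] z:[41/2,43/2] -> miss, prune
        N19 x:[22,49/2] y:[39/2,45/2] z:[29,59/2] -> miss, prune

11 AABB tests over nodes [0, 10, 28, 32, 35, 8, 30, 14, 15, 29, 19]; 1 leaf entered; closest P1.

== RESULT ==
11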